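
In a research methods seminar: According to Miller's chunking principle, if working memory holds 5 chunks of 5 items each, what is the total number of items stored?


Total items = chunks * items_per_chunk
= 5 * 5
= 25


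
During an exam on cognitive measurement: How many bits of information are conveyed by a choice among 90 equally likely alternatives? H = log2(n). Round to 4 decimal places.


H = log2(n)
H = log2(90)
= 6.4919


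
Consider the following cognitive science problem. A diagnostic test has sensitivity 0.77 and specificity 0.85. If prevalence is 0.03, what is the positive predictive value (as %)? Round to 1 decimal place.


PPV = (sens * prev) / (sens * prev + (1-spec) * (1-prev))
Numerator = 0.77 * 0.03 = 0.0231
P(positive and no disease) = (1 - spec) * (1 - prev) = (1 - 0.85) * (1 - 0.03) = 0.1455
Denominator = 0.0231 + 0.1455 = 0.1686
PPV = 0.0231 / 0.1686 = 0.137011
As percentage = 13.7


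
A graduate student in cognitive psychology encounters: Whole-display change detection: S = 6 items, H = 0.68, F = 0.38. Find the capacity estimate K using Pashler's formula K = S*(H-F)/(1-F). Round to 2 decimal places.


K = S * (H - F) / (1 - F)
H - F = 0.3
1 - F = 0.62
K = 6 * 0.3 / 0.62
= 2.90


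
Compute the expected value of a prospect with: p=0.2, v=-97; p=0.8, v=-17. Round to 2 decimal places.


EU = sum(p_i * v_i)
0.2 * -97 = -19.4
0.8 * -17 = -13.6
EU = -19.4 + -13.6
= -33.00


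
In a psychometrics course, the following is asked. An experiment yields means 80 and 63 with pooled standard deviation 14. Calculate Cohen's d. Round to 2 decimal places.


Cohen's d = (M1 - M2) / S_pooled
= (80 - 63) / 14
= 17 / 14
= 1.21


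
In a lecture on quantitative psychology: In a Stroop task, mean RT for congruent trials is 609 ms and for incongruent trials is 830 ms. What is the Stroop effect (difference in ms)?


Stroop effect = RT(incongruent) - RT(congruent)
= 830 - 609
= 221 ms


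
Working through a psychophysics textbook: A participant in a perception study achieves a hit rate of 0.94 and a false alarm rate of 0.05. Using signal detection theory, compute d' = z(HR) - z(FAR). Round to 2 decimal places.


d' = z(HR) - z(FAR)
z(0.94) = 1.5548
z(0.05) = -1.6449
d' = 1.5548 - -1.6449
= 3.20


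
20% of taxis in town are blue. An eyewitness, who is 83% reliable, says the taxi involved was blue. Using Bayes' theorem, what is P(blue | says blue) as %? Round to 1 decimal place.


P(blue | says blue) = P(says blue | blue)*P(blue) / [P(says blue | blue)*P(blue) + P(says blue | not blue)*P(not blue)]
Numerator = 0.83 * 0.2 = 0.166
False identification = 0.17 * 0.8 = 0.136
P = 0.166 / (0.166 + 0.136)
= 0.166 / 0.302
As percentage = 55.0


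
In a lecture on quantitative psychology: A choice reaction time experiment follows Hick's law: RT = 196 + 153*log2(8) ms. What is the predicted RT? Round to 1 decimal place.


RT = 196 + 153 * log2(8)
log2(8) = 3.0
RT = 196 + 153 * 3.0
= 196 + 459.0
= 655.0 ms


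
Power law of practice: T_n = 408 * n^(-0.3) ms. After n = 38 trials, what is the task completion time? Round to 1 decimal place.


T_n = 408 * 38^(-0.3)
38^(-0.3) = 0.335788
T_n = 408 * 0.335788
= 137.0 ms


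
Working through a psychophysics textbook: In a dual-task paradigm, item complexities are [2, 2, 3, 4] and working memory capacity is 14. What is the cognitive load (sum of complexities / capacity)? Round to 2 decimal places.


Total complexity = 2 + 2 + 3 + 4 = 11
Load = total / capacity = 11 / 14
= 0.79


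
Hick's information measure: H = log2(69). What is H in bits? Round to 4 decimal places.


H = log2(n)
H = log2(69)
= 6.1085


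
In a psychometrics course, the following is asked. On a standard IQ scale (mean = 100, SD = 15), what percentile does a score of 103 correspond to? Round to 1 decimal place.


z = (IQ - mean) / SD
z = (103 - 100) / 15 = 0.2
Percentile = Phi(0.2) * 100
Phi(0.2) = 0.57926
= 57.9


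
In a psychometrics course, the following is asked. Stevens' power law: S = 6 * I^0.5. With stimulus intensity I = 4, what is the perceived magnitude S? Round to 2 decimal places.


S = 6 * 4^0.5
4^0.5 = 2.0
S = 6 * 2.0
= 12.00


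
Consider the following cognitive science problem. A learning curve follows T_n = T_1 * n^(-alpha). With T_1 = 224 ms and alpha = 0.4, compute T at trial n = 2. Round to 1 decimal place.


T_n = 224 * 2^(-0.4)
2^(-0.4) = 0.757858
T_n = 224 * 0.757858
= 169.8 ms


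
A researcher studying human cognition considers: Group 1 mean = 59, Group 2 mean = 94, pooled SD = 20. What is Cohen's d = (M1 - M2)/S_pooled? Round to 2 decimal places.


Cohen's d = (M1 - M2) / S_pooled
= (59 - 94) / 20
= -35 / 20
= -1.75


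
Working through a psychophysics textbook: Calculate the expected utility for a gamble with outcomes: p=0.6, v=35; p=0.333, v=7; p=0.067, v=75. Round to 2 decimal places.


EU = sum(p_i * v_i)
0.6 * 35 = 21.0
0.333 * 7 = 2.331
0.067 * 75 = 5.025
EU = 21.0 + 2.331 + 5.025
= 28.36


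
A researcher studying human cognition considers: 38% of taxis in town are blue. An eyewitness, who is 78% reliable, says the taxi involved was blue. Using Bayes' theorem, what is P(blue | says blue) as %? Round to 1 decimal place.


P(blue | says blue) = P(says blue | blue)*P(blue) / [P(says blue | blue)*P(blue) + P(says blue | not blue)*P(not blue)]
Numerator = 0.78 * 0.38 = 0.2964
False identification = 0.22 * 0.62 = 0.1364
P = 0.2964 / (0.2964 + 0.1364)
= 0.2964 / 0.4328
As percentage = 68.5


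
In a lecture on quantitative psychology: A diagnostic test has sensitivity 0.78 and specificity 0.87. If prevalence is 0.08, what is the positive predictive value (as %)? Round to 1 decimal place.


PPV = (sens * prev) / (sens * prev + (1-spec) * (1-prev))
Numerator = 0.78 * 0.08 = 0.0624
P(positive and no disease) = (1 - spec) * (1 - prev) = (1 - 0.87) * (1 - 0.08) = 0.1196
Denominator = 0.0624 + 0.1196 = 0.182
PPV = 0.0624 / 0.182 = 0.342857
As percentage = 34.3


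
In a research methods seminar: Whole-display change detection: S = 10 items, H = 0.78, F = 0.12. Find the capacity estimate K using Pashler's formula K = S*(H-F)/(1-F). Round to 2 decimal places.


K = S * (H - F) / (1 - F)
H - F = 0.66
1 - F = 0.88
K = 10 * 0.66 / 0.88
= 7.50


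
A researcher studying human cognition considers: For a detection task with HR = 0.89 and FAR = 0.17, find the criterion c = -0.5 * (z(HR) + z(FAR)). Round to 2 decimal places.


c = -0.5 * (z(HR) + z(FAR))
z(0.89) = 1.2265
z(0.17) = -0.9542
c = -0.5 * (1.2265 + -0.9542)
= -0.5 * 0.2723
= -0.14


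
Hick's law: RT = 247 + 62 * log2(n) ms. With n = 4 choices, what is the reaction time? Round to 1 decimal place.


RT = 247 + 62 * log2(4)
log2(4) = 2.0
RT = 247 + 62 * 2.0
= 247 + 124.0
= 371.0 ms


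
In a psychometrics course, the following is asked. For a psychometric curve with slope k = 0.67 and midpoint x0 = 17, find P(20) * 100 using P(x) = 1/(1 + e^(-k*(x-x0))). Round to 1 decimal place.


P(x) = 1/(1 + e^(-0.67*(20 - 17)))
Exponent = -0.67 * 3 = -2.01
e^(-2.01) = 0.133989
P = 1/(1 + 0.133989) = 0.881843
Percentage = 88.2


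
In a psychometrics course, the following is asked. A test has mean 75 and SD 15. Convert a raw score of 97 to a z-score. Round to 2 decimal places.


z = (X - mu) / sigma
= (97 - 75) / 15
= 22 / 15
= 1.47


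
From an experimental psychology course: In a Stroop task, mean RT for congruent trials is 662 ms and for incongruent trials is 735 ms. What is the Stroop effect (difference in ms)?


Stroop effect = RT(incongruent) - RT(congruent)
= 735 - 662
= 73 ms


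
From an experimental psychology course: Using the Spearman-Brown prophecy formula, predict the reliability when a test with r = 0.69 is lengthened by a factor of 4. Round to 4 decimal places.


r_new = n*r / (1 + (n-1)*r)
Numerator = 4 * 0.69 = 2.76
Denominator = 1 + 3 * 0.69 = 3.07
r_new = 2.76 / 3.07
= 0.8990


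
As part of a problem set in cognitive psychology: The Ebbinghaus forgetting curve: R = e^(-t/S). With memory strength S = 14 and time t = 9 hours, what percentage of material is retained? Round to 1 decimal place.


R = e^(-t/S)
-t/S = -9/14 = -0.642857
R = e^(-0.642857) = 0.525788
Percentage = 0.525788 * 100
= 52.6


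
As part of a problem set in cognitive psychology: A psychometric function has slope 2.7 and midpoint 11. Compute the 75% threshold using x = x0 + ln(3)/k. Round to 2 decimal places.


At P = 0.75: 0.75 = 1/(1 + e^(-k*(x-x0)))
Solving: e^(-k*(x-x0)) = 1/3
x = x0 + ln(3)/k
ln(3) = 1.0986
x = 11 + 1.0986/2.7
= 11 + 0.4069
= 11.41


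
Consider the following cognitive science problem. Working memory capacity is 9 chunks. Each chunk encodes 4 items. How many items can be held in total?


Total items = chunks * items_per_chunk
= 9 * 4
= 36


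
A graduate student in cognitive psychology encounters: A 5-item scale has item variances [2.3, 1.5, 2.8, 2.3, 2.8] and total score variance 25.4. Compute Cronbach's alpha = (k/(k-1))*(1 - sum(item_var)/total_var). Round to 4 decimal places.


alpha = (k/(k-1)) * (1 - sum(s_i^2)/s_total^2)
sum(item variances) = 11.7
k/(k-1) = 5/4 = 1.25
1 - 11.7/25.4 = 1 - 0.46063 = 0.53937
alpha = 1.25 * 0.53937
= 0.6742


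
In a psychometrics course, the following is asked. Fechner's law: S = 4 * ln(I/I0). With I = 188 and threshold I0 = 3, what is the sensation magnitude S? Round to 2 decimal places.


S = 4 * ln(188/3)
I/I0 = 62.666667
ln(62.666667) = 4.1378
S = 4 * 4.1378
= 16.55


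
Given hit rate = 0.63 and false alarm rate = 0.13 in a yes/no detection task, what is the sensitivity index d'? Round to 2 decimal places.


d' = z(HR) - z(FAR)
z(0.63) = 0.3319
z(0.13) = -1.1264
d' = 0.3319 - -1.1264
= 1.46


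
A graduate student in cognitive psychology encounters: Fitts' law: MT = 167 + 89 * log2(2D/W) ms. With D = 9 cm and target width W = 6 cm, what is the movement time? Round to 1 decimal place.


MT = 167 + 89 * log2(2*9/6)
2D/W = 3.0
log2(3.0) = 1.585
MT = 167 + 89 * 1.585
= 308.1 ms


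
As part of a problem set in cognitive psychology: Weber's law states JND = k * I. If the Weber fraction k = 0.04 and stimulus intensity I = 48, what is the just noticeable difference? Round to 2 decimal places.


JND = k * I
JND = 0.04 * 48
= 1.92


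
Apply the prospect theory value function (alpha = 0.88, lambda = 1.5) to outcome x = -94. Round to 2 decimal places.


Since x = -94 < 0, use v(x) = -lambda*(-x)^alpha
(-x) = 94
94^0.88 = 54.4945
v(-94) = -1.5 * 54.4945
= -81.74


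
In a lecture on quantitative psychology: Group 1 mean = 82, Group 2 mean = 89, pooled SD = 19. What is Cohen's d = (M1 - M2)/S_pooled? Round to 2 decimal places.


Cohen's d = (M1 - M2) / S_pooled
= (82 - 89) / 19
= -7 / 19
= -0.37


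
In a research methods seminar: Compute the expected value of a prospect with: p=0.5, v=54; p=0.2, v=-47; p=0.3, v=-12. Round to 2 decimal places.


EU = sum(p_i * v_i)
0.5 * 54 = 27.0
0.2 * -47 = -9.4
0.3 * -12 = -3.6
EU = 27.0 + -9.4 + -3.6
= 14.00


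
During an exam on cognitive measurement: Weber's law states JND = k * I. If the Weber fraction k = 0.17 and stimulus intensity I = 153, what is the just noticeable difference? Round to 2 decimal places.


JND = k * I
JND = 0.17 * 153
= 26.01


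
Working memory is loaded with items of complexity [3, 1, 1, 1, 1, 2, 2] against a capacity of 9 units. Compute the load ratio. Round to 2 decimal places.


Total complexity = 3 + 1 + 1 + 1 + 1 + 2 + 2 = 11
Load = total / capacity = 11 / 9
= 1.22


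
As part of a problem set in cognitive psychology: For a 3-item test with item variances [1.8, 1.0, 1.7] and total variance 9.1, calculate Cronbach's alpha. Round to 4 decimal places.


alpha = (k/(k-1)) * (1 - sum(s_i^2)/s_total^2)
sum(item variances) = 4.5
k/(k-1) = 3/2 = 1.5
1 - 4.5/9.1 = 1 - 0.494505 = 0.505495
alpha = 1.5 * 0.505495
= 0.7582


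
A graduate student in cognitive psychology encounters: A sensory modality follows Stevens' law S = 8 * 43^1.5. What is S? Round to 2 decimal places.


S = 8 * 43^1.5
43^1.5 = 281.9699
S = 8 * 281.9699
= 2255.76


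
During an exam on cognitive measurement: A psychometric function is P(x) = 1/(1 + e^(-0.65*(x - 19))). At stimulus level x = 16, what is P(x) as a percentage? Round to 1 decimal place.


P(x) = 1/(1 + e^(-0.65*(16 - 19)))
Exponent = -0.65 * -3 = 1.95
e^(1.95) = 7.028688
P = 1/(1 + 7.028688) = 0.124553
Percentage = 12.5


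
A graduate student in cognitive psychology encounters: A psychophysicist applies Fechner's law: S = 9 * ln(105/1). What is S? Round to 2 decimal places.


S = 9 * ln(105/1)
I/I0 = 105.0
ln(105.0) = 4.654
S = 9 * 4.654
= 41.89


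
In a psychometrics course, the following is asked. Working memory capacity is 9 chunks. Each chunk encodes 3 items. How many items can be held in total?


Total items = chunks * items_per_chunk
= 9 * 3
= 27


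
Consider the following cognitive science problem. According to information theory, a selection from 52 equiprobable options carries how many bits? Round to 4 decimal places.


H = log2(n)
H = log2(52)
= 5.7004


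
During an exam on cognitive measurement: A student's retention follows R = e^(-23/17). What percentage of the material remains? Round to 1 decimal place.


R = e^(-t/S)
-t/S = -23/17 = -1.352941
R = e^(-1.352941) = 0.258479
Percentage = 0.258479 * 100
= 25.8


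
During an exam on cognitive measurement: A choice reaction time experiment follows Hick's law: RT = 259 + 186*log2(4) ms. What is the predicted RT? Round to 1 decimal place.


RT = 259 + 186 * log2(4)
log2(4) = 2.0
RT = 259 + 186 * 2.0
= 259 + 372.0
= 631.0 ms


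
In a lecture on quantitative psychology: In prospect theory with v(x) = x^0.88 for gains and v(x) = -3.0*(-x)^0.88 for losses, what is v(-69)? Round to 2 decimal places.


Since x = -69 < 0, use v(x) = -lambda*(-x)^alpha
(-x) = 69
69^0.88 = 41.5133
v(-69) = -3.0 * 41.5133
= -124.54


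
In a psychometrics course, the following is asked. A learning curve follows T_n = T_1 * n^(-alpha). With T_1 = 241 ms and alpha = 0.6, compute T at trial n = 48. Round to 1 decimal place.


T_n = 241 * 48^(-0.6)
48^(-0.6) = 0.098007
T_n = 241 * 0.098007
= 23.6 ms


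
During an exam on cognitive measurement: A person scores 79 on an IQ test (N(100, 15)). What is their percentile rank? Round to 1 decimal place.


z = (IQ - mean) / SD
z = (79 - 100) / 15 = -1.4
Percentile = Phi(-1.4) * 100
Phi(-1.4) = 0.080757
= 8.1


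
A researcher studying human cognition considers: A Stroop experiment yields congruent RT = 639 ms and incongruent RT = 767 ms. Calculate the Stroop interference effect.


Stroop effect = RT(incongruent) - RT(congruent)
= 767 - 639
= 128 ms


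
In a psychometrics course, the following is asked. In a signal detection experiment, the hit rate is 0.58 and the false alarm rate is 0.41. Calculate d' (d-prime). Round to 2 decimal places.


d' = z(HR) - z(FAR)
z(0.58) = 0.2019
z(0.41) = -0.2275
d' = 0.2019 - -0.2275
= 0.43


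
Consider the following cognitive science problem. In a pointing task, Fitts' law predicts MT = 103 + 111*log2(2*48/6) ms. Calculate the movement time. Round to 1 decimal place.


MT = 103 + 111 * log2(2*48/6)
2D/W = 16.0
log2(16.0) = 4.0
MT = 103 + 111 * 4.0
= 547.0 ms


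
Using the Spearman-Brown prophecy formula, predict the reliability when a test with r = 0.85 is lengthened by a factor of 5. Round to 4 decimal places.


r_new = n*r / (1 + (n-1)*r)
Numerator = 5 * 0.85 = 4.25
Denominator = 1 + 4 * 0.85 = 4.4
r_new = 4.25 / 4.4
= 0.9659


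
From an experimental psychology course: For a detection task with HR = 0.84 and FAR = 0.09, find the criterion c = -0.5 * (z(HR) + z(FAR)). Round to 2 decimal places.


c = -0.5 * (z(HR) + z(FAR))
z(0.84) = 0.9945
z(0.09) = -1.3408
c = -0.5 * (0.9945 + -1.3408)
= -0.5 * -0.3463
= 0.17


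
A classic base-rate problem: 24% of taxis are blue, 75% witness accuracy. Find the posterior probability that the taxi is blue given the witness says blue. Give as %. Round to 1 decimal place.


P(blue | says blue) = P(says blue | blue)*P(blue) / [P(says blue | blue)*P(blue) + P(says blue | not blue)*P(not blue)]
Numerator = 0.75 * 0.24 = 0.18
False identification = 0.25 * 0.76 = 0.19
P = 0.18 / (0.18 + 0.19)
= 0.18 / 0.37
As percentage = 48.6


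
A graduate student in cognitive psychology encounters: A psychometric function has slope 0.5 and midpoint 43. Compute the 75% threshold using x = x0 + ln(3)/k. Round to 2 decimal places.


At P = 0.75: 0.75 = 1/(1 + e^(-k*(x-x0)))
Solving: e^(-k*(x-x0)) = 1/3
x = x0 + ln(3)/k
ln(3) = 1.0986
x = 43 + 1.0986/0.5
= 43 + 2.1972
= 45.20


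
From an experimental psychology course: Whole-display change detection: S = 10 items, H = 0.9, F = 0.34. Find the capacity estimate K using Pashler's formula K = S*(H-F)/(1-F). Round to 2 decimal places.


K = S * (H - F) / (1 - F)
H - F = 0.56
1 - F = 0.66
K = 10 * 0.56 / 0.66
= 8.48


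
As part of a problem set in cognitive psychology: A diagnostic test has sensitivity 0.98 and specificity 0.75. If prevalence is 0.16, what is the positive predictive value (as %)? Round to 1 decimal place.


PPV = (sens * prev) / (sens * prev + (1-spec) * (1-prev))
Numerator = 0.98 * 0.16 = 0.1568
P(positive and no disease) = (1 - spec) * (1 - prev) = (1 - 0.75) * (1 - 0.16) = 0.21
Denominator = 0.1568 + 0.21 = 0.3668
PPV = 0.1568 / 0.3668 = 0.427481
As percentage = 42.7


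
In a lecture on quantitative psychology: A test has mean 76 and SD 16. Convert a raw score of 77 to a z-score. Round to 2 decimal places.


z = (X - mu) / sigma
= (77 - 76) / 16
= 1 / 16
= 0.06


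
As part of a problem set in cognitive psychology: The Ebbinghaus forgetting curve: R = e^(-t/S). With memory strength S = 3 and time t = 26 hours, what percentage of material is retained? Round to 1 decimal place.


R = e^(-t/S)
-t/S = -26/3 = -8.666667
R = e^(-8.666667) = 0.000172
Percentage = 0.000172 * 100
= 0.0


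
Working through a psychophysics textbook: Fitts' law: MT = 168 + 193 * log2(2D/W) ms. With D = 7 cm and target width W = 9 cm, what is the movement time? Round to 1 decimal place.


MT = 168 + 193 * log2(2*7/9)
2D/W = 1.555556
log2(1.555556) = 0.6374
MT = 168 + 193 * 0.6374
= 291.0 ms


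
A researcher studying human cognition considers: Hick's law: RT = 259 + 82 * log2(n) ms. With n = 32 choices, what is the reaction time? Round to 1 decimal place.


RT = 259 + 82 * log2(32)
log2(32) = 5.0
RT = 259 + 82 * 5.0
= 259 + 410.0
= 669.0 ms


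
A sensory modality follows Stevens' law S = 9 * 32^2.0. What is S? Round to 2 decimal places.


S = 9 * 32^2.0
32^2.0 = 1024.0
S = 9 * 1024.0
= 9216.00


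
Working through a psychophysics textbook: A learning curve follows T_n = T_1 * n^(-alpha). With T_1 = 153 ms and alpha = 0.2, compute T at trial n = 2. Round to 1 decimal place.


T_n = 153 * 2^(-0.2)
2^(-0.2) = 0.870551
T_n = 153 * 0.870551
= 133.2 ms


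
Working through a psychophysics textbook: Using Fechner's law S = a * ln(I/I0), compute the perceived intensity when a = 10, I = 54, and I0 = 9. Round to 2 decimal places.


S = 10 * ln(54/9)
I/I0 = 6.0
ln(6.0) = 1.7918
S = 10 * 1.7918
= 17.92


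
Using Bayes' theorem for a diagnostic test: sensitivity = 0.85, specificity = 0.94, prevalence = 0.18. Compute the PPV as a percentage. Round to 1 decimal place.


PPV = (sens * prev) / (sens * prev + (1-spec) * (1-prev))
Numerator = 0.85 * 0.18 = 0.153
P(positive and no disease) = (1 - spec) * (1 - prev) = (1 - 0.94) * (1 - 0.18) = 0.0492
Denominator = 0.153 + 0.0492 = 0.2022
PPV = 0.153 / 0.2022 = 0.756677
As percentage = 75.7


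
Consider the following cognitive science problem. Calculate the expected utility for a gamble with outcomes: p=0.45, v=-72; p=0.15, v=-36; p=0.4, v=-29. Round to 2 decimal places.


EU = sum(p_i * v_i)
0.45 * -72 = -32.4
0.15 * -36 = -5.4
0.4 * -29 = -11.6
EU = -32.4 + -5.4 + -11.6
= -49.40


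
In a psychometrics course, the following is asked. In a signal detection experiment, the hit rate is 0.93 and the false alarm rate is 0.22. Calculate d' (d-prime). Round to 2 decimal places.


d' = z(HR) - z(FAR)
z(0.93) = 1.4758
z(0.22) = -0.7722
d' = 1.4758 - -0.7722
= 2.25


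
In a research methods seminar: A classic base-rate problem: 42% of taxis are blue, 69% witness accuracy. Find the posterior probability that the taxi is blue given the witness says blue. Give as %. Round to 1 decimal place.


P(blue | says blue) = P(says blue | blue)*P(blue) / [P(says blue | blue)*P(blue) + P(says blue | not blue)*P(not blue)]
Numerator = 0.69 * 0.42 = 0.2898
False identification = 0.31 * 0.58 = 0.1798
P = 0.2898 / (0.2898 + 0.1798)
= 0.2898 / 0.4696
As percentage = 61.7


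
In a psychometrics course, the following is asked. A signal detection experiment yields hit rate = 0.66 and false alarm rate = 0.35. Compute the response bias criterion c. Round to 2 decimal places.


c = -0.5 * (z(HR) + z(FAR))
z(0.66) = 0.4125
z(0.35) = -0.3853
c = -0.5 * (0.4125 + -0.3853)
= -0.5 * 0.0272
= -0.01


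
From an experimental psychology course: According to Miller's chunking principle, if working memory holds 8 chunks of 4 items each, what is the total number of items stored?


Total items = chunks * items_per_chunk
= 8 * 4
= 32


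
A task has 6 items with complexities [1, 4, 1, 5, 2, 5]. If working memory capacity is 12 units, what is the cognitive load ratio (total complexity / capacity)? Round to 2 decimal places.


Total complexity = 1 + 4 + 1 + 5 + 2 + 5 = 18
Load = total / capacity = 18 / 12
= 1.50


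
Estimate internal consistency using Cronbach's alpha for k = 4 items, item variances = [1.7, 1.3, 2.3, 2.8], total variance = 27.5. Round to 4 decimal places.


alpha = (k/(k-1)) * (1 - sum(s_i^2)/s_total^2)
sum(item variances) = 8.1
k/(k-1) = 4/3 = 1.333333
1 - 8.1/27.5 = 1 - 0.294545 = 0.705455
alpha = 1.333333 * 0.705455
= 0.9406


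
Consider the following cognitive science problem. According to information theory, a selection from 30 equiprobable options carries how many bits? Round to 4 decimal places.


H = log2(n)
H = log2(30)
= 4.9069


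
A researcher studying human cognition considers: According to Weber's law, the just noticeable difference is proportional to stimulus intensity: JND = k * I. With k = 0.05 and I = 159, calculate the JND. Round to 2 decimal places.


JND = k * I
JND = 0.05 * 159
= 7.95


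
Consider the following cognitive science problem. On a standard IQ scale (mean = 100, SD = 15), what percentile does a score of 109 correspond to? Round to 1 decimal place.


z = (IQ - mean) / SD
z = (109 - 100) / 15 = 0.6
Percentile = Phi(0.6) * 100
Phi(0.6) = 0.725747
= 72.6


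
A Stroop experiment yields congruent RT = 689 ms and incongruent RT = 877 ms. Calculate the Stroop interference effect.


Stroop effect = RT(incongruent) - RT(congruent)
= 877 - 689
= 188 ms


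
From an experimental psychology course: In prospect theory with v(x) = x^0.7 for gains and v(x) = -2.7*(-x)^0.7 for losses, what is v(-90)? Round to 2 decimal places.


Since x = -90 < 0, use v(x) = -lambda*(-x)^alpha
(-x) = 90
90^0.7 = 23.333
v(-90) = -2.7 * 23.333
= -63.00


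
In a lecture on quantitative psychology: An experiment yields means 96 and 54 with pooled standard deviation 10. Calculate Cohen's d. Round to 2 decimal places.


Cohen's d = (M1 - M2) / S_pooled
= (96 - 54) / 10
= 42 / 10
= 4.20


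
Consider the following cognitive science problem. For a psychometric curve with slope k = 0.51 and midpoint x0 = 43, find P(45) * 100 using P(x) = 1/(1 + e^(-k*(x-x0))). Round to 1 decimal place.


P(x) = 1/(1 + e^(-0.51*(45 - 43)))
Exponent = -0.51 * 2 = -1.02
e^(-1.02) = 0.360595
P = 1/(1 + 0.360595) = 0.734973
Percentage = 73.5


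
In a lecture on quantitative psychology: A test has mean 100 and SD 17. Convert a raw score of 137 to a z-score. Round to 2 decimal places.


z = (X - mu) / sigma
= (137 - 100) / 17
= 37 / 17
= 2.18


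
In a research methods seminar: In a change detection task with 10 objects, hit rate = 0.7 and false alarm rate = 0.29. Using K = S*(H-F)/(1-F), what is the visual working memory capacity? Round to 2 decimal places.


K = S * (H - F) / (1 - F)
H - F = 0.41
1 - F = 0.71
K = 10 * 0.41 / 0.71
= 5.77


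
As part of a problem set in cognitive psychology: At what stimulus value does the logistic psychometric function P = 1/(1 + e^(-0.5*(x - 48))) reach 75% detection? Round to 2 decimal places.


At P = 0.75: 0.75 = 1/(1 + e^(-k*(x-x0)))
Solving: e^(-k*(x-x0)) = 1/3
x = x0 + ln(3)/k
ln(3) = 1.0986
x = 48 + 1.0986/0.5
= 48 + 2.1972
= 50.20


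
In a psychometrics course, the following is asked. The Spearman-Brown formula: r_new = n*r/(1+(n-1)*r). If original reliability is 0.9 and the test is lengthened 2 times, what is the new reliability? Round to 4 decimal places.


r_new = n*r / (1 + (n-1)*r)
Numerator = 2 * 0.9 = 1.8
Denominator = 1 + 1 * 0.9 = 1.9
r_new = 1.8 / 1.9
= 0.9474


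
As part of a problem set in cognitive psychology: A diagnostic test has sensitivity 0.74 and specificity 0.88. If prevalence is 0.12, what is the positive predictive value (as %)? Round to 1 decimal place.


PPV = (sens * prev) / (sens * prev + (1-spec) * (1-prev))
Numerator = 0.74 * 0.12 = 0.0888
P(positive and no disease) = (1 - spec) * (1 - prev) = (1 - 0.88) * (1 - 0.12) = 0.1056
Denominator = 0.0888 + 0.1056 = 0.1944
PPV = 0.0888 / 0.1944 = 0.45679
As percentage = 45.7


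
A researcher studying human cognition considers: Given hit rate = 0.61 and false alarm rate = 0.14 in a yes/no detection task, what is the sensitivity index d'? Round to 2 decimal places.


d' = z(HR) - z(FAR)
z(0.61) = 0.2793
z(0.14) = -1.0803
d' = 0.2793 - -1.0803
= 1.36


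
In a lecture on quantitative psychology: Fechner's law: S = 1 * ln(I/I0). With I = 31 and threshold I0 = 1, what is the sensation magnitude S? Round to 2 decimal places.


S = 1 * ln(31/1)
I/I0 = 31.0
ln(31.0) = 3.434
S = 1 * 3.434
= 3.43


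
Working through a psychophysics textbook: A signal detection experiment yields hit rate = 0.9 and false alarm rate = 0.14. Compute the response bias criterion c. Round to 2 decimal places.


c = -0.5 * (z(HR) + z(FAR))
z(0.9) = 1.2816
z(0.14) = -1.0803
c = -0.5 * (1.2816 + -1.0803)
= -0.5 * 0.2013
= -0.10


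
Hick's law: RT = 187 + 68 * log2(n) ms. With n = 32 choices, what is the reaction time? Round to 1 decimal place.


RT = 187 + 68 * log2(32)
log2(32) = 5.0
RT = 187 + 68 * 5.0
= 187 + 340.0
= 527.0 ms


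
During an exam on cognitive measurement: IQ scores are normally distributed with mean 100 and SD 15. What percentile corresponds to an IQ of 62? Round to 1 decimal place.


z = (IQ - mean) / SD
z = (62 - 100) / 15 = -2.5333
Percentile = Phi(-2.5333) * 100
Phi(-2.5333) = 0.00565
= 0.6


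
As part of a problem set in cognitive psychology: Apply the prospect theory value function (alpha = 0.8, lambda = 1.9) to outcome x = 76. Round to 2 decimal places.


Since x = 76 >= 0, use v(x) = x^0.8
76^0.8 = 31.9632
v(76) = 31.96


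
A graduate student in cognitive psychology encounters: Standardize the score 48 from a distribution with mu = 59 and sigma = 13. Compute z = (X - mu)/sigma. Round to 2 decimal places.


z = (X - mu) / sigma
= (48 - 59) / 13
= -11 / 13
= -0.85


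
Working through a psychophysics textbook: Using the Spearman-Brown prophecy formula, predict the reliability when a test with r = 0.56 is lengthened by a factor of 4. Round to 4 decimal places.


r_new = n*r / (1 + (n-1)*r)
Numerator = 4 * 0.56 = 2.24
Denominator = 1 + 3 * 0.56 = 2.68
r_new = 2.24 / 2.68
= 0.8358


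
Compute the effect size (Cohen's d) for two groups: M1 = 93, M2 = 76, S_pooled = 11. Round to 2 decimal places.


Cohen's d = (M1 - M2) / S_pooled
= (93 - 76) / 11
= 17 / 11
= 1.55


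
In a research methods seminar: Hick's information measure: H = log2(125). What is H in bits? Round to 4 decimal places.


H = log2(n)
H = log2(125)
= 6.9658


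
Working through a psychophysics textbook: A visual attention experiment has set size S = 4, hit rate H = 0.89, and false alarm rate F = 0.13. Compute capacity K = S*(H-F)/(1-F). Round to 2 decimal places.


K = S * (H - F) / (1 - F)
H - F = 0.76
1 - F = 0.87
K = 4 * 0.76 / 0.87
= 3.49


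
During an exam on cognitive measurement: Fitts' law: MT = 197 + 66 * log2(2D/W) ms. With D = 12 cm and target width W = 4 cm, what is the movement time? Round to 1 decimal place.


MT = 197 + 66 * log2(2*12/4)
2D/W = 6.0
log2(6.0) = 2.585
MT = 197 + 66 * 2.585
= 367.6 ms


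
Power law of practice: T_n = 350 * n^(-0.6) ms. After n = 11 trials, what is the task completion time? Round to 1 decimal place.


T_n = 350 * 11^(-0.6)
11^(-0.6) = 0.237227
T_n = 350 * 0.237227
= 83.0 ms


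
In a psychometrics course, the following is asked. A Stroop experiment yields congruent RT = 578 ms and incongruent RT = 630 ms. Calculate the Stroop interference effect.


Stroop effect = RT(incongruent) - RT(congruent)
= 630 - 578
= 52 ms


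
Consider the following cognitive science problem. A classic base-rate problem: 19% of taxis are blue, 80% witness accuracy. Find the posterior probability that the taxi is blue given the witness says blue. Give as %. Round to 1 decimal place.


P(blue | says blue) = P(says blue | blue)*P(blue) / [P(says blue | blue)*P(blue) + P(says blue | not blue)*P(not blue)]
Numerator = 0.8 * 0.19 = 0.152
False identification = 0.2 * 0.81 = 0.162
P = 0.152 / (0.152 + 0.162)
= 0.152 / 0.314
As percentage = 48.4


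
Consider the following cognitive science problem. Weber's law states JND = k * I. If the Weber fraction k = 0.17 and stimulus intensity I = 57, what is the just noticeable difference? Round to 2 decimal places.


JND = k * I
JND = 0.17 * 57
= 9.69


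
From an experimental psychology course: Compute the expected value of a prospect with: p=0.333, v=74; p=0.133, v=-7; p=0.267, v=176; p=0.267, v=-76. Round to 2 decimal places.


EU = sum(p_i * v_i)
0.333 * 74 = 24.642
0.133 * -7 = -0.931
0.267 * 176 = 46.992
0.267 * -76 = -20.292
EU = 24.642 + -0.931 + 46.992 + -20.292
= 50.41


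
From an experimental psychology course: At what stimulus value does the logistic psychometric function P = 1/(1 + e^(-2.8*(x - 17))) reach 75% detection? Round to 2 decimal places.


At P = 0.75: 0.75 = 1/(1 + e^(-k*(x-x0)))
Solving: e^(-k*(x-x0)) = 1/3
x = x0 + ln(3)/k
ln(3) = 1.0986
x = 17 + 1.0986/2.8
= 17 + 0.3924
= 17.39


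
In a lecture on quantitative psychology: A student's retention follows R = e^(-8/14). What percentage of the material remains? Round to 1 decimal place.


R = e^(-t/S)
-t/S = -8/14 = -0.571429
R = e^(-0.571429) = 0.564718
Percentage = 0.564718 * 100
= 56.5


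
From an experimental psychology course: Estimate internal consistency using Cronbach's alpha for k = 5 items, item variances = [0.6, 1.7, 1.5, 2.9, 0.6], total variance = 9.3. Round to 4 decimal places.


alpha = (k/(k-1)) * (1 - sum(s_i^2)/s_total^2)
sum(item variances) = 7.3
k/(k-1) = 5/4 = 1.25
1 - 7.3/9.3 = 1 - 0.784946 = 0.215054
alpha = 1.25 * 0.215054
= 0.2688


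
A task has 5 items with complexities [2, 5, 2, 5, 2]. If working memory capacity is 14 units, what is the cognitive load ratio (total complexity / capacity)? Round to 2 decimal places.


Total complexity = 2 + 5 + 2 + 5 + 2 = 16
Load = total / capacity = 16 / 14
= 1.14


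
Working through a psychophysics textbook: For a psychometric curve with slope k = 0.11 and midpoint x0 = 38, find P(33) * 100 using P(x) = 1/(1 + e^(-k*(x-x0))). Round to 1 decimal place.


P(x) = 1/(1 + e^(-0.11*(33 - 38)))
Exponent = -0.11 * -5 = 0.55
e^(0.55) = 1.733253
P = 1/(1 + 1.733253) = 0.365864
Percentage = 36.6


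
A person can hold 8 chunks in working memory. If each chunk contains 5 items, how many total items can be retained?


Total items = chunks * items_per_chunk
= 8 * 5
= 40


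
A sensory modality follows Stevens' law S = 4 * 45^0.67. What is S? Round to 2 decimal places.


S = 4 * 45^0.67
45^0.67 = 12.813
S = 4 * 12.813
= 51.25


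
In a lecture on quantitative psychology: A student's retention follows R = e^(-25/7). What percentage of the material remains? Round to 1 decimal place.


R = e^(-t/S)
-t/S = -25/7 = -3.571429
R = e^(-3.571429) = 0.028116
Percentage = 0.028116 * 100
= 2.8


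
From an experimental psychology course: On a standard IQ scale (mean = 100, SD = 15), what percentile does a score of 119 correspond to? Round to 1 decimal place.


z = (IQ - mean) / SD
z = (119 - 100) / 15 = 1.2667
Percentile = Phi(1.2667) * 100
Phi(1.2667) = 0.897369
= 89.7


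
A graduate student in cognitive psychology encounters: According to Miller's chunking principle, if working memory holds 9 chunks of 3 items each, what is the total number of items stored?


Total items = chunks * items_per_chunk
= 9 * 3
= 27


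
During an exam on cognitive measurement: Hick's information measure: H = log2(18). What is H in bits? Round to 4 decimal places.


H = log2(n)
H = log2(18)
= 4.1699


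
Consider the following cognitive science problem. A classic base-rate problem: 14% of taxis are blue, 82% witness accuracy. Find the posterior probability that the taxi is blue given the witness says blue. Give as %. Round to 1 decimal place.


P(blue | says blue) = P(says blue | blue)*P(blue) / [P(says blue | blue)*P(blue) + P(says blue | not blue)*P(not blue)]
Numerator = 0.82 * 0.14 = 0.1148
False identification = 0.18 * 0.86 = 0.1548
P = 0.1148 / (0.1148 + 0.1548)
= 0.1148 / 0.2696
As percentage = 42.6


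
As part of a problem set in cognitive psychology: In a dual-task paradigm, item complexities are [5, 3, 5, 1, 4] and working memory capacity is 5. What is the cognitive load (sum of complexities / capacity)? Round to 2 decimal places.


Total complexity = 5 + 3 + 5 + 1 + 4 = 18
Load = total / capacity = 18 / 5
= 3.60


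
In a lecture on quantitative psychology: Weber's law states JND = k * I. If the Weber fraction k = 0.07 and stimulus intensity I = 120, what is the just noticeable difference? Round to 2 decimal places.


JND = k * I
JND = 0.07 * 120
= 8.40


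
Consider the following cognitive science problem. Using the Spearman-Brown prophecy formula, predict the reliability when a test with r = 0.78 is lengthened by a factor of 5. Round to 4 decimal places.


r_new = n*r / (1 + (n-1)*r)
Numerator = 5 * 0.78 = 3.9
Denominator = 1 + 4 * 0.78 = 4.12
r_new = 3.9 / 4.12
= 0.9466


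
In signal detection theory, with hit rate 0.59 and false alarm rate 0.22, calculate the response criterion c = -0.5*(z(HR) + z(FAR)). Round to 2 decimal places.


c = -0.5 * (z(HR) + z(FAR))
z(0.59) = 0.2275
z(0.22) = -0.7722
c = -0.5 * (0.2275 + -0.7722)
= -0.5 * -0.5447
= 0.27


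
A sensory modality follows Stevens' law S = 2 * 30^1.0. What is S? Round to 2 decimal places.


S = 2 * 30^1.0
30^1.0 = 30.0
S = 2 * 30.0
= 60.00


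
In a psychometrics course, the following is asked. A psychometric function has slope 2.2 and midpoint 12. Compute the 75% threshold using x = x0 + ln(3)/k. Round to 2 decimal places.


At P = 0.75: 0.75 = 1/(1 + e^(-k*(x-x0)))
Solving: e^(-k*(x-x0)) = 1/3
x = x0 + ln(3)/k
ln(3) = 1.0986
x = 12 + 1.0986/2.2
= 12 + 0.4994
= 12.50


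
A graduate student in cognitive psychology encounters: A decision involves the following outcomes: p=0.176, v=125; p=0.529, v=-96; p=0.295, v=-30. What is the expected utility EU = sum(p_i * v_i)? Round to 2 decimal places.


EU = sum(p_i * v_i)
0.176 * 125 = 22.0
0.529 * -96 = -50.784
0.295 * -30 = -8.85
EU = 22.0 + -50.784 + -8.85
= -37.63


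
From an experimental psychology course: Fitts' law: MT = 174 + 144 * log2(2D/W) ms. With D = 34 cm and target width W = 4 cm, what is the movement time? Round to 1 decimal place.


MT = 174 + 144 * log2(2*34/4)
2D/W = 17.0
log2(17.0) = 4.0875
MT = 174 + 144 * 4.0875
= 762.6 ms


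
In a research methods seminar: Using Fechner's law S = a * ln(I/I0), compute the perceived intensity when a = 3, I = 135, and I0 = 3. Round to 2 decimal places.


S = 3 * ln(135/3)
I/I0 = 45.0
ln(45.0) = 3.8067
S = 3 * 3.8067
= 11.42


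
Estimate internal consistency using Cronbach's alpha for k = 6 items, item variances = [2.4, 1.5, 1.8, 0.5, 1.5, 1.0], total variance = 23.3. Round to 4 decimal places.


alpha = (k/(k-1)) * (1 - sum(s_i^2)/s_total^2)
sum(item variances) = 8.7
k/(k-1) = 6/5 = 1.2
1 - 8.7/23.3 = 1 - 0.373391 = 0.626609
alpha = 1.2 * 0.626609
= 0.7519


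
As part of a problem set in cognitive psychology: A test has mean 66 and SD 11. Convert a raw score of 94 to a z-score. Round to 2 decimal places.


z = (X - mu) / sigma
= (94 - 66) / 11
= 28 / 11
= 2.55


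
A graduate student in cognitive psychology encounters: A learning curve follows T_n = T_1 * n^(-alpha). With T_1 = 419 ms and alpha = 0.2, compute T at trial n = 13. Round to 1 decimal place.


T_n = 419 * 13^(-0.2)
13^(-0.2) = 0.598703
T_n = 419 * 0.598703
= 250.9 ms


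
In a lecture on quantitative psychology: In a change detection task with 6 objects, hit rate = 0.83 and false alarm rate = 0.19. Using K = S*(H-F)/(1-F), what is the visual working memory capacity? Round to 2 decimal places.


K = S * (H - F) / (1 - F)
H - F = 0.64
1 - F = 0.81
K = 6 * 0.64 / 0.81
= 4.74


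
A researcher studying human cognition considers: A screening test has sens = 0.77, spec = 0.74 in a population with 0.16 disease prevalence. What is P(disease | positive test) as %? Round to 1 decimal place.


PPV = (sens * prev) / (sens * prev + (1-spec) * (1-prev))
Numerator = 0.77 * 0.16 = 0.1232
P(positive and no disease) = (1 - spec) * (1 - prev) = (1 - 0.74) * (1 - 0.16) = 0.2184
Denominator = 0.1232 + 0.2184 = 0.3416
PPV = 0.1232 / 0.3416 = 0.360656
As percentage = 36.1


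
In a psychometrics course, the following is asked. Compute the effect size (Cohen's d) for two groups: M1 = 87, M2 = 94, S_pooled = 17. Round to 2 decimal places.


Cohen's d = (M1 - M2) / S_pooled
= (87 - 94) / 17
= -7 / 17
= -0.41


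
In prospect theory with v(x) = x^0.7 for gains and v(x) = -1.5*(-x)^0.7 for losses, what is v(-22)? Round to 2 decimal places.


Since x = -22 < 0, use v(x) = -lambda*(-x)^alpha
(-x) = 22
22^0.7 = 8.7035
v(-22) = -1.5 * 8.7035
= -13.06


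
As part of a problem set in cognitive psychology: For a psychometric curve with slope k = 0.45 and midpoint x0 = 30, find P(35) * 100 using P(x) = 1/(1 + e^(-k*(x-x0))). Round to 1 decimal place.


P(x) = 1/(1 + e^(-0.45*(35 - 30)))
Exponent = -0.45 * 5 = -2.25
e^(-2.25) = 0.105399
P = 1/(1 + 0.105399) = 0.904651
Percentage = 90.5


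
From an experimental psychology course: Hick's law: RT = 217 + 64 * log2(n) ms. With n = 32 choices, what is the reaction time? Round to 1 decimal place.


RT = 217 + 64 * log2(32)
log2(32) = 5.0
RT = 217 + 64 * 5.0
= 217 + 320.0
= 537.0 ms


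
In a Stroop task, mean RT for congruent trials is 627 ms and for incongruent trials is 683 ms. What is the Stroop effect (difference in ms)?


Stroop effect = RT(incongruent) - RT(congruent)
= 683 - 627
= 56 ms


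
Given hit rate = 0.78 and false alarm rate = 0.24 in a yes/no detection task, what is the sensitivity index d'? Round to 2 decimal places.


d' = z(HR) - z(FAR)
z(0.78) = 0.7722
z(0.24) = -0.7063
d' = 0.7722 - -0.7063
= 1.48


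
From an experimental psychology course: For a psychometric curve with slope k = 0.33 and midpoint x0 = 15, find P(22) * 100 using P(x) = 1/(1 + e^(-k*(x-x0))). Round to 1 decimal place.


P(x) = 1/(1 + e^(-0.33*(22 - 15)))
Exponent = -0.33 * 7 = -2.31
e^(-2.31) = 0.099261
P = 1/(1 + 0.099261) = 0.909702
Percentage = 91.0


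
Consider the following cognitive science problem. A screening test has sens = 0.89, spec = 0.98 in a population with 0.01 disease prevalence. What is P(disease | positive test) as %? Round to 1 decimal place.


PPV = (sens * prev) / (sens * prev + (1-spec) * (1-prev))
Numerator = 0.89 * 0.01 = 0.0089
P(positive and no disease) = (1 - spec) * (1 - prev) = (1 - 0.98) * (1 - 0.01) = 0.0198
Denominator = 0.0089 + 0.0198 = 0.0287
PPV = 0.0089 / 0.0287 = 0.310105
As percentage = 31.0
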